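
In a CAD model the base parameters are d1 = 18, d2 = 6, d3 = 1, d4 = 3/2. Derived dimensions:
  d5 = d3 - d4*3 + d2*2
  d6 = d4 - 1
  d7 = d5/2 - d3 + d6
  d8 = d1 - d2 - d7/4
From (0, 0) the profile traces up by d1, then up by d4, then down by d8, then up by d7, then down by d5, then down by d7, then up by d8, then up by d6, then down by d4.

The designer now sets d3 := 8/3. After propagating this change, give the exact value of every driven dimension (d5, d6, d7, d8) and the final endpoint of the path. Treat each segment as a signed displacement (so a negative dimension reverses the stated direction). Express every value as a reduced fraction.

d5 = 61/6
d6 = 1/2
d7 = 35/12
d8 = 541/48
endpoint = (0, 25/3)

Apply edit: d3 := 8/3
  d5 = d3 - d4*3 + d2*2 = 61/6
  d6 = d4 - 1 = 1/2
  d7 = d5/2 - d3 + d6 = 35/12
  d8 = d1 - d2 - d7/4 = 541/48
Walk from origin (0, 0):
  seg 1: up by d1 = 18 → (0, 18)
  seg 2: up by d4 = 3/2 → (0, 39/2)
  seg 3: down by d8 = 541/48 → (0, 395/48)
  seg 4: up by d7 = 35/12 → (0, 535/48)
  seg 5: down by d5 = 61/6 → (0, 47/48)
  seg 6: down by d7 = 35/12 → (0, -31/16)
  seg 7: up by d8 = 541/48 → (0, 28/3)
  seg 8: up by d6 = 1/2 → (0, 59/6)
  seg 9: down by d4 = 3/2 → (0, 25/3)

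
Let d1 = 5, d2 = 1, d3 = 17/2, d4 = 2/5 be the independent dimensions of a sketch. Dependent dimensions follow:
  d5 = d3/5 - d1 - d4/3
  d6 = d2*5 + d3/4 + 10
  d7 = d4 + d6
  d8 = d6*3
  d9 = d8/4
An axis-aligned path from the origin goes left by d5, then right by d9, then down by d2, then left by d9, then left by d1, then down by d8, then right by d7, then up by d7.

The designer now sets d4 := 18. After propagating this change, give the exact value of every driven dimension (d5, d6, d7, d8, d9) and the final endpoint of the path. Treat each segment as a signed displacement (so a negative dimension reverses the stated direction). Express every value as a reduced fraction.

d5 = -93/10
d6 = 137/8
d7 = 281/8
d8 = 411/8
d9 = 411/32
endpoint = (1577/40, -69/4)

Apply edit: d4 := 18
  d5 = d3/5 - d1 - d4/3 = -93/10
  d6 = d2*5 + d3/4 + 10 = 137/8
  d7 = d4 + d6 = 281/8
  d8 = d6*3 = 411/8
  d9 = d8/4 = 411/32
Walk from origin (0, 0):
  seg 1: left by d5 = -93/10 → (93/10, 0)
  seg 2: right by d9 = 411/32 → (3543/160, 0)
  seg 3: down by d2 = 1 → (3543/160, -1)
  seg 4: left by d9 = 411/32 → (93/10, -1)
  seg 5: left by d1 = 5 → (43/10, -1)
  seg 6: down by d8 = 411/8 → (43/10, -419/8)
  seg 7: right by d7 = 281/8 → (1577/40, -419/8)
  seg 8: up by d7 = 281/8 → (1577/40, -69/4)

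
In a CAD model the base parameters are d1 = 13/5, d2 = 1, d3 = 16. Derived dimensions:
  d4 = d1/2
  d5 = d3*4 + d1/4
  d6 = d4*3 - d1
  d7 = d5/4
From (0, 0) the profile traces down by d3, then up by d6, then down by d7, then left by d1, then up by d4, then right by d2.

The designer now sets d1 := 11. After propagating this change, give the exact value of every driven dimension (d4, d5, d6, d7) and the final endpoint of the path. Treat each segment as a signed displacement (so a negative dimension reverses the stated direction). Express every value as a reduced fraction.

d4 = 11/2
d5 = 267/4
d6 = 11/2
d7 = 267/16
endpoint = (-10, -347/16)

Apply edit: d1 := 11
  d4 = d1/2 = 11/2
  d5 = d3*4 + d1/4 = 267/4
  d6 = d4*3 - d1 = 11/2
  d7 = d5/4 = 267/16
Walk from origin (0, 0):
  seg 1: down by d3 = 16 → (0, -16)
  seg 2: up by d6 = 11/2 → (0, -21/2)
  seg 3: down by d7 = 267/16 → (0, -435/16)
  seg 4: left by d1 = 11 → (-11, -435/16)
  seg 5: up by d4 = 11/2 → (-11, -347/16)
  seg 6: right by d2 = 1 → (-10, -347/16)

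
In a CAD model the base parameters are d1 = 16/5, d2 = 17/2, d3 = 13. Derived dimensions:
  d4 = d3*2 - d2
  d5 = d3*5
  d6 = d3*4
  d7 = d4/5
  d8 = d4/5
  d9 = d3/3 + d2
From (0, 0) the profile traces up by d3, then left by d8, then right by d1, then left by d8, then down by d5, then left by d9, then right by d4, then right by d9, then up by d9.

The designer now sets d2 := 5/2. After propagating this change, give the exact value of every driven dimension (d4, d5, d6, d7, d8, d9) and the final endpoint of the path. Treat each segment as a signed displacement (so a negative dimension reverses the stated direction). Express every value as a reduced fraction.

d4 = 47/2
d5 = 65
d6 = 52
d7 = 47/10
d8 = 47/10
d9 = 41/6
endpoint = (173/10, -271/6)

Apply edit: d2 := 5/2
  d4 = d3*2 - d2 = 47/2
  d5 = d3*5 = 65
  d6 = d3*4 = 52
  d7 = d4/5 = 47/10
  d8 = d4/5 = 47/10
  d9 = d3/3 + d2 = 41/6
Walk from origin (0, 0):
  seg 1: up by d3 = 13 → (0, 13)
  seg 2: left by d8 = 47/10 → (-47/10, 13)
  seg 3: right by d1 = 16/5 → (-3/2, 13)
  seg 4: left by d8 = 47/10 → (-31/5, 13)
  seg 5: down by d5 = 65 → (-31/5, -52)
  seg 6: left by d9 = 41/6 → (-391/30, -52)
  seg 7: right by d4 = 47/2 → (157/15, -52)
  seg 8: right by d9 = 41/6 → (173/10, -52)
  seg 9: up by d9 = 41/6 → (173/10, -271/6)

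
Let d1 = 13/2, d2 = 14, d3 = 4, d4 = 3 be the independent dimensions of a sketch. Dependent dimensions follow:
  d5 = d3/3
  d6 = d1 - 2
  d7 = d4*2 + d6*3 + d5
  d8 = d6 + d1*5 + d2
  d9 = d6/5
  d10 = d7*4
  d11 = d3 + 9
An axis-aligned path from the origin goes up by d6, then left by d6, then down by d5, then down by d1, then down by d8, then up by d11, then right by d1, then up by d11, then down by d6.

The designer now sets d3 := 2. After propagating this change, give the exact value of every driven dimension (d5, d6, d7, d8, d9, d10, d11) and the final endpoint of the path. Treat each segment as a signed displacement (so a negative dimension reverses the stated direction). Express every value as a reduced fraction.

Apply edit: d3 := 2
  d5 = d3/3 = 2/3
  d6 = d1 - 2 = 9/2
  d7 = d4*2 + d6*3 + d5 = 121/6
  d8 = d6 + d1*5 + d2 = 51
  d9 = d6/5 = 9/10
  d10 = d7*4 = 242/3
  d11 = d3 + 9 = 11
Walk from origin (0, 0):
  seg 1: up by d6 = 9/2 → (0, 9/2)
  seg 2: left by d6 = 9/2 → (-9/2, 9/2)
  seg 3: down by d5 = 2/3 → (-9/2, 23/6)
  seg 4: down by d1 = 13/2 → (-9/2, -8/3)
  seg 5: down by d8 = 51 → (-9/2, -161/3)
  seg 6: up by d11 = 11 → (-9/2, -128/3)
  seg 7: right by d1 = 13/2 → (2, -128/3)
  seg 8: up by d11 = 11 → (2, -95/3)
  seg 9: down by d6 = 9/2 → (2, -217/6)

d5 = 2/3
d6 = 9/2
d7 = 121/6
d8 = 51
d9 = 9/10
d10 = 242/3
d11 = 11
endpoint = (2, -217/6)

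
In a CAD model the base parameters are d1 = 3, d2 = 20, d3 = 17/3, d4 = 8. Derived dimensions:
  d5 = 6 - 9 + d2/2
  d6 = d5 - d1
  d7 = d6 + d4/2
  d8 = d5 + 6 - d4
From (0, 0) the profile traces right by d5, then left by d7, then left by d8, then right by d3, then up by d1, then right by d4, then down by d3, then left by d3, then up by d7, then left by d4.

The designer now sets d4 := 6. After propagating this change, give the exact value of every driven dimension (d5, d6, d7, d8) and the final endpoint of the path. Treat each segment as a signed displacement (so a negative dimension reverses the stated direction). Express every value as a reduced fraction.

Apply edit: d4 := 6
  d5 = 6 - 9 + d2/2 = 7
  d6 = d5 - d1 = 4
  d7 = d6 + d4/2 = 7
  d8 = d5 + 6 - d4 = 7
Walk from origin (0, 0):
  seg 1: right by d5 = 7 → (7, 0)
  seg 2: left by d7 = 7 → (0, 0)
  seg 3: left by d8 = 7 → (-7, 0)
  seg 4: right by d3 = 17/3 → (-4/3, 0)
  seg 5: up by d1 = 3 → (-4/3, 3)
  seg 6: right by d4 = 6 → (14/3, 3)
  seg 7: down by d3 = 17/3 → (14/3, -8/3)
  seg 8: left by d3 = 17/3 → (-1, -8/3)
  seg 9: up by d7 = 7 → (-1, 13/3)
  seg 10: left by d4 = 6 → (-7, 13/3)

d5 = 7
d6 = 4
d7 = 7
d8 = 7
endpoint = (-7, 13/3)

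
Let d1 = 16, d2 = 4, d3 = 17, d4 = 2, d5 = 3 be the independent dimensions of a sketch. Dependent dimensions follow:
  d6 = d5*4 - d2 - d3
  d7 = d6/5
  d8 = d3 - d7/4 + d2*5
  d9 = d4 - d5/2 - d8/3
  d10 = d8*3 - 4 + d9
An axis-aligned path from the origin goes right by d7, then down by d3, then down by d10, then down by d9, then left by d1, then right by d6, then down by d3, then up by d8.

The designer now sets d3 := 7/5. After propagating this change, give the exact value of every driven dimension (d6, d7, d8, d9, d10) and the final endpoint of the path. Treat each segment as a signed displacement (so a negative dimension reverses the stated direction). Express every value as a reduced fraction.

Apply edit: d3 := 7/5
  d6 = d5*4 - d2 - d3 = 33/5
  d7 = d6/5 = 33/25
  d8 = d3 - d7/4 + d2*5 = 2107/100
  d9 = d4 - d5/2 - d8/3 = -1957/300
  d10 = d8*3 - 4 + d9 = 7903/150
Walk from origin (0, 0):
  seg 1: right by d7 = 33/25 → (33/25, 0)
  seg 2: down by d3 = 7/5 → (33/25, -7/5)
  seg 3: down by d10 = 7903/150 → (33/25, -8113/150)
  seg 4: down by d9 = -1957/300 → (33/25, -14269/300)
  seg 5: left by d1 = 16 → (-367/25, -14269/300)
  seg 6: right by d6 = 33/5 → (-202/25, -14269/300)
  seg 7: down by d3 = 7/5 → (-202/25, -14689/300)
  seg 8: up by d8 = 2107/100 → (-202/25, -2092/75)

d6 = 33/5
d7 = 33/25
d8 = 2107/100
d9 = -1957/300
d10 = 7903/150
endpoint = (-202/25, -2092/75)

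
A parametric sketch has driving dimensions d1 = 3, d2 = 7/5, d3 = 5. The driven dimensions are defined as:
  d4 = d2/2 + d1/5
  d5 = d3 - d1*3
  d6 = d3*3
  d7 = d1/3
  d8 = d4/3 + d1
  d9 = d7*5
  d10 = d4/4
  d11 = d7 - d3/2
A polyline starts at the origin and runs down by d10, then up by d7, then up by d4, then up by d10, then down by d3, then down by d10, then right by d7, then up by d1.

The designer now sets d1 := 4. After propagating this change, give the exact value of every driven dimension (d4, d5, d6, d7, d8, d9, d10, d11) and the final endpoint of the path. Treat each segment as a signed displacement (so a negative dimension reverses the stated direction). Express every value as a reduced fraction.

Apply edit: d1 := 4
  d4 = d2/2 + d1/5 = 3/2
  d5 = d3 - d1*3 = -7
  d6 = d3*3 = 15
  d7 = d1/3 = 4/3
  d8 = d4/3 + d1 = 9/2
  d9 = d7*5 = 20/3
  d10 = d4/4 = 3/8
  d11 = d7 - d3/2 = -7/6
Walk from origin (0, 0):
  seg 1: down by d10 = 3/8 → (0, -3/8)
  seg 2: up by d7 = 4/3 → (0, 23/24)
  seg 3: up by d4 = 3/2 → (0, 59/24)
  seg 4: up by d10 = 3/8 → (0, 17/6)
  seg 5: down by d3 = 5 → (0, -13/6)
  seg 6: down by d10 = 3/8 → (0, -61/24)
  seg 7: right by d7 = 4/3 → (4/3, -61/24)
  seg 8: up by d1 = 4 → (4/3, 35/24)

d4 = 3/2
d5 = -7
d6 = 15
d7 = 4/3
d8 = 9/2
d9 = 20/3
d10 = 3/8
d11 = -7/6
endpoint = (4/3, 35/24)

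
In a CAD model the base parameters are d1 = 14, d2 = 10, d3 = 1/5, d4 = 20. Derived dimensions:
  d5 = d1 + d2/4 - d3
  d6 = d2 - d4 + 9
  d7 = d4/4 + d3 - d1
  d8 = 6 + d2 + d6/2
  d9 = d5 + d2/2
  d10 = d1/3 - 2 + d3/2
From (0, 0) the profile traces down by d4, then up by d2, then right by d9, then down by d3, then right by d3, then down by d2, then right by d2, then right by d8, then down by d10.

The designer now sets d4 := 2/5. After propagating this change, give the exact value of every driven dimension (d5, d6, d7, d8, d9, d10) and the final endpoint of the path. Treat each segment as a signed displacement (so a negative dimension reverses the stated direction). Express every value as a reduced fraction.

Apply edit: d4 := 2/5
  d5 = d1 + d2/4 - d3 = 163/10
  d6 = d2 - d4 + 9 = 93/5
  d7 = d4/4 + d3 - d1 = -137/10
  d8 = 6 + d2 + d6/2 = 253/10
  d9 = d5 + d2/2 = 213/10
  d10 = d1/3 - 2 + d3/2 = 83/30
Walk from origin (0, 0):
  seg 1: down by d4 = 2/5 → (0, -2/5)
  seg 2: up by d2 = 10 → (0, 48/5)
  seg 3: right by d9 = 213/10 → (213/10, 48/5)
  seg 4: down by d3 = 1/5 → (213/10, 47/5)
  seg 5: right by d3 = 1/5 → (43/2, 47/5)
  seg 6: down by d2 = 10 → (43/2, -3/5)
  seg 7: right by d2 = 10 → (63/2, -3/5)
  seg 8: right by d8 = 253/10 → (284/5, -3/5)
  seg 9: down by d10 = 83/30 → (284/5, -101/30)

d5 = 163/10
d6 = 93/5
d7 = -137/10
d8 = 253/10
d9 = 213/10
d10 = 83/30
endpoint = (284/5, -101/30)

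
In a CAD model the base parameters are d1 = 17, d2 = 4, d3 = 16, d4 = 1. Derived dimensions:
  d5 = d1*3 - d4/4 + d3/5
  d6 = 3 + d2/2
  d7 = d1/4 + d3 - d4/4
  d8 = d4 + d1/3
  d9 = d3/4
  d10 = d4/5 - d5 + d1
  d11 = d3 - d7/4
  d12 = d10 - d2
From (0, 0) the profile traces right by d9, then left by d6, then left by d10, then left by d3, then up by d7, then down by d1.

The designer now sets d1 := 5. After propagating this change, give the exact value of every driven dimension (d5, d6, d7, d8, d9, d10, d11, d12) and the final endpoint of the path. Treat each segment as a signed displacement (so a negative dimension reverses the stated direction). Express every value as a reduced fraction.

Apply edit: d1 := 5
  d5 = d1*3 - d4/4 + d3/5 = 359/20
  d6 = 3 + d2/2 = 5
  d7 = d1/4 + d3 - d4/4 = 17
  d8 = d4 + d1/3 = 8/3
  d9 = d3/4 = 4
  d10 = d4/5 - d5 + d1 = -51/4
  d11 = d3 - d7/4 = 47/4
  d12 = d10 - d2 = -67/4
Walk from origin (0, 0):
  seg 1: right by d9 = 4 → (4, 0)
  seg 2: left by d6 = 5 → (-1, 0)
  seg 3: left by d10 = -51/4 → (47/4, 0)
  seg 4: left by d3 = 16 → (-17/4, 0)
  seg 5: up by d7 = 17 → (-17/4, 17)
  seg 6: down by d1 = 5 → (-17/4, 12)

d5 = 359/20
d6 = 5
d7 = 17
d8 = 8/3
d9 = 4
d10 = -51/4
d11 = 47/4
d12 = -67/4
endpoint = (-17/4, 12)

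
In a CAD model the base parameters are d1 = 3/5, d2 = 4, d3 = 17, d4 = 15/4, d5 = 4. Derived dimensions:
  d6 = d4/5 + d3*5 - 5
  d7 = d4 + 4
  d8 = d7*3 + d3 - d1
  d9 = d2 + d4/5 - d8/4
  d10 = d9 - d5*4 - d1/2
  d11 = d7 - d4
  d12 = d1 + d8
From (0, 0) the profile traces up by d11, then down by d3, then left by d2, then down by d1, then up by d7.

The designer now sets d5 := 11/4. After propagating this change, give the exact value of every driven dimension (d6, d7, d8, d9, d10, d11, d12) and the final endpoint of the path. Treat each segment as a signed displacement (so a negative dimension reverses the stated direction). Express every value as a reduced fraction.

Apply edit: d5 := 11/4
  d6 = d4/5 + d3*5 - 5 = 323/4
  d7 = d4 + 4 = 31/4
  d8 = d7*3 + d3 - d1 = 793/20
  d9 = d2 + d4/5 - d8/4 = -413/80
  d10 = d9 - d5*4 - d1/2 = -1317/80
  d11 = d7 - d4 = 4
  d12 = d1 + d8 = 161/4
Walk from origin (0, 0):
  seg 1: up by d11 = 4 → (0, 4)
  seg 2: down by d3 = 17 → (0, -13)
  seg 3: left by d2 = 4 → (-4, -13)
  seg 4: down by d1 = 3/5 → (-4, -68/5)
  seg 5: up by d7 = 31/4 → (-4, -117/20)

d6 = 323/4
d7 = 31/4
d8 = 793/20
d9 = -413/80
d10 = -1317/80
d11 = 4
d12 = 161/4
endpoint = (-4, -117/20)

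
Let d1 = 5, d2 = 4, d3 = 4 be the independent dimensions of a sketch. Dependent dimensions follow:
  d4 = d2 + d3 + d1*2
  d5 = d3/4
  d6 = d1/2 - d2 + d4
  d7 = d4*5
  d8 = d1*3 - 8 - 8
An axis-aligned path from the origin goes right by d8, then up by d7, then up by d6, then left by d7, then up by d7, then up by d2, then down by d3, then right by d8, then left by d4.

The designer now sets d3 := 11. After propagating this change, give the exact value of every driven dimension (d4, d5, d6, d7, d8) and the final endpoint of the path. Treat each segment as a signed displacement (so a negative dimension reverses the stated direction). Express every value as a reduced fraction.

d4 = 25
d5 = 11/4
d6 = 47/2
d7 = 125
d8 = -1
endpoint = (-152, 533/2)

Apply edit: d3 := 11
  d4 = d2 + d3 + d1*2 = 25
  d5 = d3/4 = 11/4
  d6 = d1/2 - d2 + d4 = 47/2
  d7 = d4*5 = 125
  d8 = d1*3 - 8 - 8 = -1
Walk from origin (0, 0):
  seg 1: right by d8 = -1 → (-1, 0)
  seg 2: up by d7 = 125 → (-1, 125)
  seg 3: up by d6 = 47/2 → (-1, 297/2)
  seg 4: left by d7 = 125 → (-126, 297/2)
  seg 5: up by d7 = 125 → (-126, 547/2)
  seg 6: up by d2 = 4 → (-126, 555/2)
  seg 7: down by d3 = 11 → (-126, 533/2)
  seg 8: right by d8 = -1 → (-127, 533/2)
  seg 9: left by d4 = 25 → (-152, 533/2)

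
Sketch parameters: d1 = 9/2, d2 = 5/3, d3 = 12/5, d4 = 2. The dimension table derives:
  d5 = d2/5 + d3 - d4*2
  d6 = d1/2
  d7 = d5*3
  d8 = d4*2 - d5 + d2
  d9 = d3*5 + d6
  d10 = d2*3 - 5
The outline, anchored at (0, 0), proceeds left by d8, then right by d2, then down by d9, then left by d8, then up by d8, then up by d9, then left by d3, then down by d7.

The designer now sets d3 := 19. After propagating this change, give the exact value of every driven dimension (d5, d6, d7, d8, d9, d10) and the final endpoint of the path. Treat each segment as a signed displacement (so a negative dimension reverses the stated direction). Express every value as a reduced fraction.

Apply edit: d3 := 19
  d5 = d2/5 + d3 - d4*2 = 46/3
  d6 = d1/2 = 9/4
  d7 = d5*3 = 46
  d8 = d4*2 - d5 + d2 = -29/3
  d9 = d3*5 + d6 = 389/4
  d10 = d2*3 - 5 = 0
Walk from origin (0, 0):
  seg 1: left by d8 = -29/3 → (29/3, 0)
  seg 2: right by d2 = 5/3 → (34/3, 0)
  seg 3: down by d9 = 389/4 → (34/3, -389/4)
  seg 4: left by d8 = -29/3 → (21, -389/4)
  seg 5: up by d8 = -29/3 → (21, -1283/12)
  seg 6: up by d9 = 389/4 → (21, -29/3)
  seg 7: left by d3 = 19 → (2, -29/3)
  seg 8: down by d7 = 46 → (2, -167/3)

d5 = 46/3
d6 = 9/4
d7 = 46
d8 = -29/3
d9 = 389/4
d10 = 0
endpoint = (2, -167/3)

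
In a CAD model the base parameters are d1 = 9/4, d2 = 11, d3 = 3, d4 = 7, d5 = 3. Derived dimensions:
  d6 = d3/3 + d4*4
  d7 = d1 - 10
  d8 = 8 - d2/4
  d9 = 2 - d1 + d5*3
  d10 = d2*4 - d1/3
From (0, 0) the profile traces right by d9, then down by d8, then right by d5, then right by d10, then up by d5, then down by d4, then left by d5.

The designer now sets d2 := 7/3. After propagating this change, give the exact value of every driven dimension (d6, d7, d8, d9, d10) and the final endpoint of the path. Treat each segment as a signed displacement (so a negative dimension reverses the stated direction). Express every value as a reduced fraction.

d6 = 29
d7 = -31/4
d8 = 89/12
d9 = 35/4
d10 = 103/12
endpoint = (52/3, -137/12)

Apply edit: d2 := 7/3
  d6 = d3/3 + d4*4 = 29
  d7 = d1 - 10 = -31/4
  d8 = 8 - d2/4 = 89/12
  d9 = 2 - d1 + d5*3 = 35/4
  d10 = d2*4 - d1/3 = 103/12
Walk from origin (0, 0):
  seg 1: right by d9 = 35/4 → (35/4, 0)
  seg 2: down by d8 = 89/12 → (35/4, -89/12)
  seg 3: right by d5 = 3 → (47/4, -89/12)
  seg 4: right by d10 = 103/12 → (61/3, -89/12)
  seg 5: up by d5 = 3 → (61/3, -53/12)
  seg 6: down by d4 = 7 → (61/3, -137/12)
  seg 7: left by d5 = 3 → (52/3, -137/12)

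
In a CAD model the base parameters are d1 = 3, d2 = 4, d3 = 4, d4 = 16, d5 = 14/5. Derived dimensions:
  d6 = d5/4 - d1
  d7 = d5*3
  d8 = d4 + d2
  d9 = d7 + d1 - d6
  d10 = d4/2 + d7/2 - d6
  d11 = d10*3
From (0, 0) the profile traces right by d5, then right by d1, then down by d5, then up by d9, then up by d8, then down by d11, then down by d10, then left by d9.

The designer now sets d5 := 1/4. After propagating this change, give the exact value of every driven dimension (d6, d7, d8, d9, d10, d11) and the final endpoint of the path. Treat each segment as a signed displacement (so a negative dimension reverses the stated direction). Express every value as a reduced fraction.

Apply edit: d5 := 1/4
  d6 = d5/4 - d1 = -47/16
  d7 = d5*3 = 3/4
  d8 = d4 + d2 = 20
  d9 = d7 + d1 - d6 = 107/16
  d10 = d4/2 + d7/2 - d6 = 181/16
  d11 = d10*3 = 543/16
Walk from origin (0, 0):
  seg 1: right by d5 = 1/4 → (1/4, 0)
  seg 2: right by d1 = 3 → (13/4, 0)
  seg 3: down by d5 = 1/4 → (13/4, -1/4)
  seg 4: up by d9 = 107/16 → (13/4, 103/16)
  seg 5: up by d8 = 20 → (13/4, 423/16)
  seg 6: down by d11 = 543/16 → (13/4, -15/2)
  seg 7: down by d10 = 181/16 → (13/4, -301/16)
  seg 8: left by d9 = 107/16 → (-55/16, -301/16)

d6 = -47/16
d7 = 3/4
d8 = 20
d9 = 107/16
d10 = 181/16
d11 = 543/16
endpoint = (-55/16, -301/16)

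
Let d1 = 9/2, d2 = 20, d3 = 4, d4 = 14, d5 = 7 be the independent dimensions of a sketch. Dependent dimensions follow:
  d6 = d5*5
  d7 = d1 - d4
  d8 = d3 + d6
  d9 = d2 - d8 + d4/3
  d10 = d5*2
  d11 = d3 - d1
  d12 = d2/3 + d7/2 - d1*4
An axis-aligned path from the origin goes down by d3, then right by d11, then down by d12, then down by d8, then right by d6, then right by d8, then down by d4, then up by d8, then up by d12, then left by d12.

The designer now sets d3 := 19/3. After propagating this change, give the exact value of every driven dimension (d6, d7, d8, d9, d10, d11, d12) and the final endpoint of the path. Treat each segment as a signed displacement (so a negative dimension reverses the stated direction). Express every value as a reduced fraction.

d6 = 35
d7 = -19/2
d8 = 124/3
d9 = -50/3
d10 = 14
d11 = 11/6
d12 = -193/12
endpoint = (377/4, -61/3)

Apply edit: d3 := 19/3
  d6 = d5*5 = 35
  d7 = d1 - d4 = -19/2
  d8 = d3 + d6 = 124/3
  d9 = d2 - d8 + d4/3 = -50/3
  d10 = d5*2 = 14
  d11 = d3 - d1 = 11/6
  d12 = d2/3 + d7/2 - d1*4 = -193/12
Walk from origin (0, 0):
  seg 1: down by d3 = 19/3 → (0, -19/3)
  seg 2: right by d11 = 11/6 → (11/6, -19/3)
  seg 3: down by d12 = -193/12 → (11/6, 39/4)
  seg 4: down by d8 = 124/3 → (11/6, -379/12)
  seg 5: right by d6 = 35 → (221/6, -379/12)
  seg 6: right by d8 = 124/3 → (469/6, -379/12)
  seg 7: down by d4 = 14 → (469/6, -547/12)
  seg 8: up by d8 = 124/3 → (469/6, -17/4)
  seg 9: up by d12 = -193/12 → (469/6, -61/3)
  seg 10: left by d12 = -193/12 → (377/4, -61/3)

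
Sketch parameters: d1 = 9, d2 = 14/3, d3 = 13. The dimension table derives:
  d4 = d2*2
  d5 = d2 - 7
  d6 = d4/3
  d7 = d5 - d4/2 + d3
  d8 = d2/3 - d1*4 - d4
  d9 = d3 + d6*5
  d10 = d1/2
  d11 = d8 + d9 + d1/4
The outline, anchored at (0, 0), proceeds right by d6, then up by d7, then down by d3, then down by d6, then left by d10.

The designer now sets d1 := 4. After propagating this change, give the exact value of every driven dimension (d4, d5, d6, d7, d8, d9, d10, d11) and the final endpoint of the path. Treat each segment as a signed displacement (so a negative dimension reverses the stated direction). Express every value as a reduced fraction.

Apply edit: d1 := 4
  d4 = d2*2 = 28/3
  d5 = d2 - 7 = -7/3
  d6 = d4/3 = 28/9
  d7 = d5 - d4/2 + d3 = 6
  d8 = d2/3 - d1*4 - d4 = -214/9
  d9 = d3 + d6*5 = 257/9
  d10 = d1/2 = 2
  d11 = d8 + d9 + d1/4 = 52/9
Walk from origin (0, 0):
  seg 1: right by d6 = 28/9 → (28/9, 0)
  seg 2: up by d7 = 6 → (28/9, 6)
  seg 3: down by d3 = 13 → (28/9, -7)
  seg 4: down by d6 = 28/9 → (28/9, -91/9)
  seg 5: left by d10 = 2 → (10/9, -91/9)

d4 = 28/3
d5 = -7/3
d6 = 28/9
d7 = 6
d8 = -214/9
d9 = 257/9
d10 = 2
d11 = 52/9
endpoint = (10/9, -91/9)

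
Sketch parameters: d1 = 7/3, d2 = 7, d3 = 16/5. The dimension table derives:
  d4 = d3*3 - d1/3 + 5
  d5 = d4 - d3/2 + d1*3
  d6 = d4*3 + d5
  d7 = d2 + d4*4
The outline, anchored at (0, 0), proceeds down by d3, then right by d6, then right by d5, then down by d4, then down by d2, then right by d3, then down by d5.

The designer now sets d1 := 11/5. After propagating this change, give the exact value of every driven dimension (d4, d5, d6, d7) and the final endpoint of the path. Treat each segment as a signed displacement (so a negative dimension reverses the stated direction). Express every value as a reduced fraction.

Apply edit: d1 := 11/5
  d4 = d3*3 - d1/3 + 5 = 208/15
  d5 = d4 - d3/2 + d1*3 = 283/15
  d6 = d4*3 + d5 = 907/15
  d7 = d2 + d4*4 = 937/15
Walk from origin (0, 0):
  seg 1: down by d3 = 16/5 → (0, -16/5)
  seg 2: right by d6 = 907/15 → (907/15, -16/5)
  seg 3: right by d5 = 283/15 → (238/3, -16/5)
  seg 4: down by d4 = 208/15 → (238/3, -256/15)
  seg 5: down by d2 = 7 → (238/3, -361/15)
  seg 6: right by d3 = 16/5 → (1238/15, -361/15)
  seg 7: down by d5 = 283/15 → (1238/15, -644/15)

d4 = 208/15
d5 = 283/15
d6 = 907/15
d7 = 937/15
endpoint = (1238/15, -644/15)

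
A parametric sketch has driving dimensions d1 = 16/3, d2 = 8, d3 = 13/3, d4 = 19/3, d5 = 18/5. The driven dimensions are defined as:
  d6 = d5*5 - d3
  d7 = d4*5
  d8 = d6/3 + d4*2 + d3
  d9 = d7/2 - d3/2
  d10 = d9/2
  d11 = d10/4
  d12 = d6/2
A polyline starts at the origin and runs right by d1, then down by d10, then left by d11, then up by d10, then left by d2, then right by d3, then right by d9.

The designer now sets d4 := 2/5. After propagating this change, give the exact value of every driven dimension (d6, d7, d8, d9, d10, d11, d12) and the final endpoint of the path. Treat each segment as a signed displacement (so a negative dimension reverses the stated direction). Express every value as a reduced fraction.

d6 = 41/3
d7 = 2
d8 = 436/45
d9 = -7/6
d10 = -7/12
d11 = -7/48
d12 = 41/6
endpoint = (31/48, 0)

Apply edit: d4 := 2/5
  d6 = d5*5 - d3 = 41/3
  d7 = d4*5 = 2
  d8 = d6/3 + d4*2 + d3 = 436/45
  d9 = d7/2 - d3/2 = -7/6
  d10 = d9/2 = -7/12
  d11 = d10/4 = -7/48
  d12 = d6/2 = 41/6
Walk from origin (0, 0):
  seg 1: right by d1 = 16/3 → (16/3, 0)
  seg 2: down by d10 = -7/12 → (16/3, 7/12)
  seg 3: left by d11 = -7/48 → (263/48, 7/12)
  seg 4: up by d10 = -7/12 → (263/48, 0)
  seg 5: left by d2 = 8 → (-121/48, 0)
  seg 6: right by d3 = 13/3 → (29/16, 0)
  seg 7: right by d9 = -7/6 → (31/48, 0)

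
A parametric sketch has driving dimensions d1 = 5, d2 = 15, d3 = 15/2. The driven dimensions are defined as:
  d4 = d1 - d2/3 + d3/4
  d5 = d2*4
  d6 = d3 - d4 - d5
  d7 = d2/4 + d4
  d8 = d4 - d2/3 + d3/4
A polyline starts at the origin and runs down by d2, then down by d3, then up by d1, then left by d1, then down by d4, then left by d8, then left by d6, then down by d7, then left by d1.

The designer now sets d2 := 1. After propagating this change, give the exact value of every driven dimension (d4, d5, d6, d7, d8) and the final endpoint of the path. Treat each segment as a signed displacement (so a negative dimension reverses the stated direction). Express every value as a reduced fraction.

Apply edit: d2 := 1
  d4 = d1 - d2/3 + d3/4 = 157/24
  d5 = d2*4 = 4
  d6 = d3 - d4 - d5 = -73/24
  d7 = d2/4 + d4 = 163/24
  d8 = d4 - d2/3 + d3/4 = 97/12
Walk from origin (0, 0):
  seg 1: down by d2 = 1 → (0, -1)
  seg 2: down by d3 = 15/2 → (0, -17/2)
  seg 3: up by d1 = 5 → (0, -7/2)
  seg 4: left by d1 = 5 → (-5, -7/2)
  seg 5: down by d4 = 157/24 → (-5, -241/24)
  seg 6: left by d8 = 97/12 → (-157/12, -241/24)
  seg 7: left by d6 = -73/24 → (-241/24, -241/24)
  seg 8: down by d7 = 163/24 → (-241/24, -101/6)
  seg 9: left by d1 = 5 → (-361/24, -101/6)

d4 = 157/24
d5 = 4
d6 = -73/24
d7 = 163/24
d8 = 97/12
endpoint = (-361/24, -101/6)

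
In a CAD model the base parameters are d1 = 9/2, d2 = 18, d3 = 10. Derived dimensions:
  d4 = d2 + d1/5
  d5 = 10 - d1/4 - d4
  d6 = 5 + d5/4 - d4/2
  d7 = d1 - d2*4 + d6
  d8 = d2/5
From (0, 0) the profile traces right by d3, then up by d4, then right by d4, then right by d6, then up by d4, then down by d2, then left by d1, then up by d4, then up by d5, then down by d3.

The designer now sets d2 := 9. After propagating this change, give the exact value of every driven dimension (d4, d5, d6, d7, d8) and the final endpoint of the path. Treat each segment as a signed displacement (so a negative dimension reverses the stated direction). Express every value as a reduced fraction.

Apply edit: d2 := 9
  d4 = d2 + d1/5 = 99/10
  d5 = 10 - d1/4 - d4 = -41/40
  d6 = 5 + d5/4 - d4/2 = -33/160
  d7 = d1 - d2*4 + d6 = -5073/160
  d8 = d2/5 = 9/5
Walk from origin (0, 0):
  seg 1: right by d3 = 10 → (10, 0)
  seg 2: up by d4 = 99/10 → (10, 99/10)
  seg 3: right by d4 = 99/10 → (199/10, 99/10)
  seg 4: right by d6 = -33/160 → (3151/160, 99/10)
  seg 5: up by d4 = 99/10 → (3151/160, 99/5)
  seg 6: down by d2 = 9 → (3151/160, 54/5)
  seg 7: left by d1 = 9/2 → (2431/160, 54/5)
  seg 8: up by d4 = 99/10 → (2431/160, 207/10)
  seg 9: up by d5 = -41/40 → (2431/160, 787/40)
  seg 10: down by d3 = 10 → (2431/160, 387/40)

d4 = 99/10
d5 = -41/40
d6 = -33/160
d7 = -5073/160
d8 = 9/5
endpoint = (2431/160, 387/40)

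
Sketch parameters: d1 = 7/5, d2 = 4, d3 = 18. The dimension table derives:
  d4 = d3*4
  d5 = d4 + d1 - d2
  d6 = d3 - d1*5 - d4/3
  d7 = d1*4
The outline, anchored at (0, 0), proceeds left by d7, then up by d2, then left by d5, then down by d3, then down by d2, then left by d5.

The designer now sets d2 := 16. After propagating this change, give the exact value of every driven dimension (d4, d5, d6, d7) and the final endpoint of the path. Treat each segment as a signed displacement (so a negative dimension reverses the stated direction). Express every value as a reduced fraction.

Apply edit: d2 := 16
  d4 = d3*4 = 72
  d5 = d4 + d1 - d2 = 287/5
  d6 = d3 - d1*5 - d4/3 = -13
  d7 = d1*4 = 28/5
Walk from origin (0, 0):
  seg 1: left by d7 = 28/5 → (-28/5, 0)
  seg 2: up by d2 = 16 → (-28/5, 16)
  seg 3: left by d5 = 287/5 → (-63, 16)
  seg 4: down by d3 = 18 → (-63, -2)
  seg 5: down by d2 = 16 → (-63, -18)
  seg 6: left by d5 = 287/5 → (-602/5, -18)

d4 = 72
d5 = 287/5
d6 = -13
d7 = 28/5
endpoint = (-602/5, -18)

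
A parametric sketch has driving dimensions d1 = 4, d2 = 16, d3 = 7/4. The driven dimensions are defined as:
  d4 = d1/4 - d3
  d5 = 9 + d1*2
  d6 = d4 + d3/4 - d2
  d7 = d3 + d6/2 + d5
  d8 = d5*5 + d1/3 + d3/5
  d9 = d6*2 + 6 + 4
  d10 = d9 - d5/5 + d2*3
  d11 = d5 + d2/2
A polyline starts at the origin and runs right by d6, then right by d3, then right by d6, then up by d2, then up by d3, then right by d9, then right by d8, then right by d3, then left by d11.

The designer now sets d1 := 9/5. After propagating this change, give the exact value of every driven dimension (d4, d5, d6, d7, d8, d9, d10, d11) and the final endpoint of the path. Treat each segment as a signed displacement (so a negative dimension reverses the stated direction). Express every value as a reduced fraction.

d4 = -13/10
d5 = 63/5
d6 = -1349/80
d7 = 947/160
d8 = 1279/20
d9 = -949/40
d10 = 4351/200
d11 = 103/5
endpoint = (-53/5, 71/4)

Apply edit: d1 := 9/5
  d4 = d1/4 - d3 = -13/10
  d5 = 9 + d1*2 = 63/5
  d6 = d4 + d3/4 - d2 = -1349/80
  d7 = d3 + d6/2 + d5 = 947/160
  d8 = d5*5 + d1/3 + d3/5 = 1279/20
  d9 = d6*2 + 6 + 4 = -949/40
  d10 = d9 - d5/5 + d2*3 = 4351/200
  d11 = d5 + d2/2 = 103/5
Walk from origin (0, 0):
  seg 1: right by d6 = -1349/80 → (-1349/80, 0)
  seg 2: right by d3 = 7/4 → (-1209/80, 0)
  seg 3: right by d6 = -1349/80 → (-1279/40, 0)
  seg 4: up by d2 = 16 → (-1279/40, 16)
  seg 5: up by d3 = 7/4 → (-1279/40, 71/4)
  seg 6: right by d9 = -949/40 → (-557/10, 71/4)
  seg 7: right by d8 = 1279/20 → (33/4, 71/4)
  seg 8: right by d3 = 7/4 → (10, 71/4)
  seg 9: left by d11 = 103/5 → (-53/5, 71/4)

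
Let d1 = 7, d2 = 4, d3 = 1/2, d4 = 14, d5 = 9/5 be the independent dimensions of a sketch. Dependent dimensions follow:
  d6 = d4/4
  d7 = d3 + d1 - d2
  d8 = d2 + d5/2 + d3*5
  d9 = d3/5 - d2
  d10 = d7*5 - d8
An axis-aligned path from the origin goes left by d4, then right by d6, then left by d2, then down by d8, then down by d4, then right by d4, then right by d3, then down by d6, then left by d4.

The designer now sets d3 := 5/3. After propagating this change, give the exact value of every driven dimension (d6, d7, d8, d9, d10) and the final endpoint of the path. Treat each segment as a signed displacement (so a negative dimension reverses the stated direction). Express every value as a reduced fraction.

Apply edit: d3 := 5/3
  d6 = d4/4 = 7/2
  d7 = d3 + d1 - d2 = 14/3
  d8 = d2 + d5/2 + d3*5 = 397/30
  d9 = d3/5 - d2 = -11/3
  d10 = d7*5 - d8 = 101/10
Walk from origin (0, 0):
  seg 1: left by d4 = 14 → (-14, 0)
  seg 2: right by d6 = 7/2 → (-21/2, 0)
  seg 3: left by d2 = 4 → (-29/2, 0)
  seg 4: down by d8 = 397/30 → (-29/2, -397/30)
  seg 5: down by d4 = 14 → (-29/2, -817/30)
  seg 6: right by d4 = 14 → (-1/2, -817/30)
  seg 7: right by d3 = 5/3 → (7/6, -817/30)
  seg 8: down by d6 = 7/2 → (7/6, -461/15)
  seg 9: left by d4 = 14 → (-77/6, -461/15)

d6 = 7/2
d7 = 14/3
d8 = 397/30
d9 = -11/3
d10 = 101/10
endpoint = (-77/6, -461/15)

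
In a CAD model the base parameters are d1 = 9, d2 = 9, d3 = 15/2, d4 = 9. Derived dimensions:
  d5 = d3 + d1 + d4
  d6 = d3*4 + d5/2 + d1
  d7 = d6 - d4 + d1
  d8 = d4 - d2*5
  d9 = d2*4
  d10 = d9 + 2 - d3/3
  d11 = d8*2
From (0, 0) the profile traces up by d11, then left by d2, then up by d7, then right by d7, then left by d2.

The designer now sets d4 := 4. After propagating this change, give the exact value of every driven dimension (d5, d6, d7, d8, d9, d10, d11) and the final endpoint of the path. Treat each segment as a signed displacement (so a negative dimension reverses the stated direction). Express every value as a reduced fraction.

Apply edit: d4 := 4
  d5 = d3 + d1 + d4 = 41/2
  d6 = d3*4 + d5/2 + d1 = 197/4
  d7 = d6 - d4 + d1 = 217/4
  d8 = d4 - d2*5 = -41
  d9 = d2*4 = 36
  d10 = d9 + 2 - d3/3 = 71/2
  d11 = d8*2 = -82
Walk from origin (0, 0):
  seg 1: up by d11 = -82 → (0, -82)
  seg 2: left by d2 = 9 → (-9, -82)
  seg 3: up by d7 = 217/4 → (-9, -111/4)
  seg 4: right by d7 = 217/4 → (181/4, -111/4)
  seg 5: left by d2 = 9 → (145/4, -111/4)

d5 = 41/2
d6 = 197/4
d7 = 217/4
d8 = -41
d9 = 36
d10 = 71/2
d11 = -82
endpoint = (145/4, -111/4)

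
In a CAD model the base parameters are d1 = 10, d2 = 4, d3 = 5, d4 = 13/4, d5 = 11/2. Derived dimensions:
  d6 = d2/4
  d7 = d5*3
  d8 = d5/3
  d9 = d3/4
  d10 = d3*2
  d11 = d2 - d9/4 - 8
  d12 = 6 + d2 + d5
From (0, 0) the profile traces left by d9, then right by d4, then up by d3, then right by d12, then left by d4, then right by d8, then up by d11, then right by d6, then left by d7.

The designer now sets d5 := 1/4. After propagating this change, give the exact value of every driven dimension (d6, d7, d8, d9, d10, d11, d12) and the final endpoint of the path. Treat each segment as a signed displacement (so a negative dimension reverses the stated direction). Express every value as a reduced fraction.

Apply edit: d5 := 1/4
  d6 = d2/4 = 1
  d7 = d5*3 = 3/4
  d8 = d5/3 = 1/12
  d9 = d3/4 = 5/4
  d10 = d3*2 = 10
  d11 = d2 - d9/4 - 8 = -69/16
  d12 = 6 + d2 + d5 = 41/4
Walk from origin (0, 0):
  seg 1: left by d9 = 5/4 → (-5/4, 0)
  seg 2: right by d4 = 13/4 → (2, 0)
  seg 3: up by d3 = 5 → (2, 5)
  seg 4: right by d12 = 41/4 → (49/4, 5)
  seg 5: left by d4 = 13/4 → (9, 5)
  seg 6: right by d8 = 1/12 → (109/12, 5)
  seg 7: up by d11 = -69/16 → (109/12, 11/16)
  seg 8: right by d6 = 1 → (121/12, 11/16)
  seg 9: left by d7 = 3/4 → (28/3, 11/16)

d6 = 1
d7 = 3/4
d8 = 1/12
d9 = 5/4
d10 = 10
d11 = -69/16
d12 = 41/4
endpoint = (28/3, 11/16)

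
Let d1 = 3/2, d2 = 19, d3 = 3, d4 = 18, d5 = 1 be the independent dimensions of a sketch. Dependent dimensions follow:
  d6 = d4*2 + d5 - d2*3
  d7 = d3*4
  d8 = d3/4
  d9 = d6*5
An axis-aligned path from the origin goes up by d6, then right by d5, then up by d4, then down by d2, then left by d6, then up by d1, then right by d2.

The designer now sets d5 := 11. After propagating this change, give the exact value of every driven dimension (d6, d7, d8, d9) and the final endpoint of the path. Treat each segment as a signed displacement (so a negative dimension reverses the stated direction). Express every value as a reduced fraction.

d6 = -10
d7 = 12
d8 = 3/4
d9 = -50
endpoint = (40, -19/2)

Apply edit: d5 := 11
  d6 = d4*2 + d5 - d2*3 = -10
  d7 = d3*4 = 12
  d8 = d3/4 = 3/4
  d9 = d6*5 = -50
Walk from origin (0, 0):
  seg 1: up by d6 = -10 → (0, -10)
  seg 2: right by d5 = 11 → (11, -10)
  seg 3: up by d4 = 18 → (11, 8)
  seg 4: down by d2 = 19 → (11, -11)
  seg 5: left by d6 = -10 → (21, -11)
  seg 6: up by d1 = 3/2 → (21, -19/2)
  seg 7: right by d2 = 19 → (40, -19/2)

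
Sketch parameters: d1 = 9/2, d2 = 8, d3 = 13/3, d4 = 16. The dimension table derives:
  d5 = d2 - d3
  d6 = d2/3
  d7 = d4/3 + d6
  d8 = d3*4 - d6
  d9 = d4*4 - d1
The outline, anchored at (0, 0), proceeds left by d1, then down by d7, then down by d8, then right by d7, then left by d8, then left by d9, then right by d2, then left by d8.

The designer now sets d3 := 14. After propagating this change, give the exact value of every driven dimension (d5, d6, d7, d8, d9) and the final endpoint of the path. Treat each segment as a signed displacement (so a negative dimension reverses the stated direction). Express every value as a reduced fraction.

Apply edit: d3 := 14
  d5 = d2 - d3 = -6
  d6 = d2/3 = 8/3
  d7 = d4/3 + d6 = 8
  d8 = d3*4 - d6 = 160/3
  d9 = d4*4 - d1 = 119/2
Walk from origin (0, 0):
  seg 1: left by d1 = 9/2 → (-9/2, 0)
  seg 2: down by d7 = 8 → (-9/2, -8)
  seg 3: down by d8 = 160/3 → (-9/2, -184/3)
  seg 4: right by d7 = 8 → (7/2, -184/3)
  seg 5: left by d8 = 160/3 → (-299/6, -184/3)
  seg 6: left by d9 = 119/2 → (-328/3, -184/3)
  seg 7: right by d2 = 8 → (-304/3, -184/3)
  seg 8: left by d8 = 160/3 → (-464/3, -184/3)

d5 = -6
d6 = 8/3
d7 = 8
d8 = 160/3
d9 = 119/2
endpoint = (-464/3, -184/3)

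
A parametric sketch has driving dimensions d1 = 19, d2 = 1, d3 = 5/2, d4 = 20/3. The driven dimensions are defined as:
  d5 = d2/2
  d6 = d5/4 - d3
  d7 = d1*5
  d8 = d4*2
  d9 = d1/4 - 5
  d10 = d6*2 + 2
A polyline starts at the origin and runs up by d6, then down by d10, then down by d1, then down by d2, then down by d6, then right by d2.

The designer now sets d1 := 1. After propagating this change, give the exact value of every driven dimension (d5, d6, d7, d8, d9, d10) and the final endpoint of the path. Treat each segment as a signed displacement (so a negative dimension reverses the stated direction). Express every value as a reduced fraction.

Apply edit: d1 := 1
  d5 = d2/2 = 1/2
  d6 = d5/4 - d3 = -19/8
  d7 = d1*5 = 5
  d8 = d4*2 = 40/3
  d9 = d1/4 - 5 = -19/4
  d10 = d6*2 + 2 = -11/4
Walk from origin (0, 0):
  seg 1: up by d6 = -19/8 → (0, -19/8)
  seg 2: down by d10 = -11/4 → (0, 3/8)
  seg 3: down by d1 = 1 → (0, -5/8)
  seg 4: down by d2 = 1 → (0, -13/8)
  seg 5: down by d6 = -19/8 → (0, 3/4)
  seg 6: right by d2 = 1 → (1, 3/4)

d5 = 1/2
d6 = -19/8
d7 = 5
d8 = 40/3
d9 = -19/4
d10 = -11/4
endpoint = (1, 3/4)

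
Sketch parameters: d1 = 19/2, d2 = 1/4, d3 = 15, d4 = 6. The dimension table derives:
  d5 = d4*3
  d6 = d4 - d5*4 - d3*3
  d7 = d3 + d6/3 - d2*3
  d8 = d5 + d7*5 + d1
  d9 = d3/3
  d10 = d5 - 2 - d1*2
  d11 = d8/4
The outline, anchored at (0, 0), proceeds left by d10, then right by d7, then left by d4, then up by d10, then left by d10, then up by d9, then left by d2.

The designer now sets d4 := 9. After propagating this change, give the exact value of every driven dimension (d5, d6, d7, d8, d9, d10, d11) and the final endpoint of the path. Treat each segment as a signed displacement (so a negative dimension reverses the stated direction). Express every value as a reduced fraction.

Apply edit: d4 := 9
  d5 = d4*3 = 27
  d6 = d4 - d5*4 - d3*3 = -144
  d7 = d3 + d6/3 - d2*3 = -135/4
  d8 = d5 + d7*5 + d1 = -529/4
  d9 = d3/3 = 5
  d10 = d5 - 2 - d1*2 = 6
  d11 = d8/4 = -529/16
Walk from origin (0, 0):
  seg 1: left by d10 = 6 → (-6, 0)
  seg 2: right by d7 = -135/4 → (-159/4, 0)
  seg 3: left by d4 = 9 → (-195/4, 0)
  seg 4: up by d10 = 6 → (-195/4, 6)
  seg 5: left by d10 = 6 → (-219/4, 6)
  seg 6: up by d9 = 5 → (-219/4, 11)
  seg 7: left by d2 = 1/4 → (-55, 11)

d5 = 27
d6 = -144
d7 = -135/4
d8 = -529/4
d9 = 5
d10 = 6
d11 = -529/16
endpoint = (-55, 11)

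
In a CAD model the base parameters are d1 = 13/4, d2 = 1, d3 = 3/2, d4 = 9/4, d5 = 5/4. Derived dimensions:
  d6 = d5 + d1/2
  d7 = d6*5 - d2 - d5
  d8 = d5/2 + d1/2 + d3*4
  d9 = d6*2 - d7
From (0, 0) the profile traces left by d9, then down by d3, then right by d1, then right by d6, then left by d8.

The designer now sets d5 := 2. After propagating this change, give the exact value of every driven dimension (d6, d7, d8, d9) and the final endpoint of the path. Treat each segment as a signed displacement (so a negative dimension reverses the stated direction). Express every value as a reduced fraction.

Apply edit: d5 := 2
  d6 = d5 + d1/2 = 29/8
  d7 = d6*5 - d2 - d5 = 121/8
  d8 = d5/2 + d1/2 + d3*4 = 69/8
  d9 = d6*2 - d7 = -63/8
Walk from origin (0, 0):
  seg 1: left by d9 = -63/8 → (63/8, 0)
  seg 2: down by d3 = 3/2 → (63/8, -3/2)
  seg 3: right by d1 = 13/4 → (89/8, -3/2)
  seg 4: right by d6 = 29/8 → (59/4, -3/2)
  seg 5: left by d8 = 69/8 → (49/8, -3/2)

d6 = 29/8
d7 = 121/8
d8 = 69/8
d9 = -63/8
endpoint = (49/8, -3/2)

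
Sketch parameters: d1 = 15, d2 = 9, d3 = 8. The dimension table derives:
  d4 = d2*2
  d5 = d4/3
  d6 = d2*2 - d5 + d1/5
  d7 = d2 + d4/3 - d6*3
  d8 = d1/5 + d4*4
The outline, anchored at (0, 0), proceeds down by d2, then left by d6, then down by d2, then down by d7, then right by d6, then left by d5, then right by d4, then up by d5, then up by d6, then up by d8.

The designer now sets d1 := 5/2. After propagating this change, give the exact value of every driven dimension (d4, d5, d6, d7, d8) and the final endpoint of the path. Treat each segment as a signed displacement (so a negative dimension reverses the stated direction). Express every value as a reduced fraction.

Apply edit: d1 := 5/2
  d4 = d2*2 = 18
  d5 = d4/3 = 6
  d6 = d2*2 - d5 + d1/5 = 25/2
  d7 = d2 + d4/3 - d6*3 = -45/2
  d8 = d1/5 + d4*4 = 145/2
Walk from origin (0, 0):
  seg 1: down by d2 = 9 → (0, -9)
  seg 2: left by d6 = 25/2 → (-25/2, -9)
  seg 3: down by d2 = 9 → (-25/2, -18)
  seg 4: down by d7 = -45/2 → (-25/2, 9/2)
  seg 5: right by d6 = 25/2 → (0, 9/2)
  seg 6: left by d5 = 6 → (-6, 9/2)
  seg 7: right by d4 = 18 → (12, 9/2)
  seg 8: up by d5 = 6 → (12, 21/2)
  seg 9: up by d6 = 25/2 → (12, 23)
  seg 10: up by d8 = 145/2 → (12, 191/2)

d4 = 18
d5 = 6
d6 = 25/2
d7 = -45/2
d8 = 145/2
endpoint = (12, 191/2)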